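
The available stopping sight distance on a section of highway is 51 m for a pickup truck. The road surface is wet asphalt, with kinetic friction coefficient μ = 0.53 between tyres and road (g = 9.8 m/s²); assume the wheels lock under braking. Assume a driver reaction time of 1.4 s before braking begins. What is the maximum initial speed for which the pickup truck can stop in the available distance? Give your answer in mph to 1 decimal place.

a = μg = 0.53 × 9.8 = 5.194 m/s².
Stopping distance: v·t_r + v²/(2a) = 51 with t_r = 1.4 s and a = 5.194 m/s².
So v² + 14.543 v − 529.79 = 0.
Positive root: v = −a·t_r + √((a·t_r)² + 2a·d) = −7.272 + √(52.882 + 529.79) = 16.8666 m/s.
16.8666 m/s ÷ 0.44704 = 37.730 mph.

Maximum speed ≈ 37.7 mph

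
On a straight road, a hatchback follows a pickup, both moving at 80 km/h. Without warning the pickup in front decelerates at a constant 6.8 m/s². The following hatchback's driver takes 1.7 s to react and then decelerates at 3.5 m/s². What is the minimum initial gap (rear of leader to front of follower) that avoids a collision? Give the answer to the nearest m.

Minimum gap ≈ 72 m

80 km/h ÷ 3.6 = 22.2222 m/s.
Leader travels v²/(2a_L) = 493.826 / 13.600 = 36.311 m before stopping.
Follower covers v·t_r = 22.2222 × 1.7 = 37.778 m while reacting, then v²/(2a_F) = 493.826 / 7.000 = 70.547 m while braking, for a total of 37.778 + 70.547 = 108.325 m.
Since a_F ≤ a_L and the follower starts braking later, the follower is never slower than the leader, so the closest approach is when both have stopped.
Minimum gap = 108.325 − 36.311 = 72.014 m.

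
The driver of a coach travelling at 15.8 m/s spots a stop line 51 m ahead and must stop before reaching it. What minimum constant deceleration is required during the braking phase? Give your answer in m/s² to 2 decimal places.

v² = 2a·d ⇒ a = v²/(2d) = 15.8000² / (2 × 51.000) = 249.640 / 102.000 = 2.4475 m/s².

Required deceleration ≈ 2.45 m/s²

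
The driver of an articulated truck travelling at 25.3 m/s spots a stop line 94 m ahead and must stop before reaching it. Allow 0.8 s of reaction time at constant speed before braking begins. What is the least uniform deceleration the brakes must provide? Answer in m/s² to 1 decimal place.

Distance covered during reaction = 25.3000 × 0.8 = 20.240 m.
Distance available for braking: 94 − 20.240 = 73.760 m.
v² = 2a·d ⇒ a = v²/(2d) = 25.3000² / (2 × 73.760) = 640.090 / 147.520 = 4.3390 m/s².

Required deceleration ≈ 4.3 m/s²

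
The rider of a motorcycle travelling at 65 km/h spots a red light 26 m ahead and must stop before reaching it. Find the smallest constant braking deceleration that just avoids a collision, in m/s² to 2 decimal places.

Required deceleration ≈ 6.27 m/s²

65 km/h ÷ 3.6 = 18.0556 m/s.
v² = 2a·d ⇒ a = v²/(2d) = 18.0556² / (2 × 26.000) = 326.005 / 52.000 = 6.2693 m/s².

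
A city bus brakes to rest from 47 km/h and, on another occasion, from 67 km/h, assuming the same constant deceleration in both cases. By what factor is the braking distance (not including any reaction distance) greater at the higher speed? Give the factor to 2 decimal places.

Factor ≈ 2.03

Braking distance d = v²/(2a), so with a fixed, d ∝ v².
Factor = (67/47)² = 1.4255² = 2.0321.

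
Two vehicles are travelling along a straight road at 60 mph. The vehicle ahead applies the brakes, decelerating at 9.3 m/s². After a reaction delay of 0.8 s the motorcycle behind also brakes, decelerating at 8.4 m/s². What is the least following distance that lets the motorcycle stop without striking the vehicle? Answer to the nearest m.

Minimum gap ≈ 26 m

60 mph × 0.44704 = 26.8224 m/s.
Leader travels v²/(2a_L) = 719.441 / 18.600 = 38.680 m before stopping.
Follower covers v·t_r = 26.8224 × 0.8 = 21.458 m while reacting, then v²/(2a_F) = 719.441 / 16.800 = 42.824 m while braking, for a total of 21.458 + 42.824 = 64.282 m.
Since a_F ≤ a_L and the follower starts braking later, the follower is never slower than the leader, so the closest approach is when both have stopped.
Minimum gap = 64.282 − 38.680 = 25.602 m.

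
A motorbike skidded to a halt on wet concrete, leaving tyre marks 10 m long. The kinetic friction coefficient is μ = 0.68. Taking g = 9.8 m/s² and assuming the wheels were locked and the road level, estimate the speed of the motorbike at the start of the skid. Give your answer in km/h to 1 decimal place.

Deceleration a = μg = 0.68 × 9.8 = 6.664 m/s².
v = √(2a·d) = √(2 × 6.664 × 10) = √133.280 = 11.5447 m/s.
= 11.5447 × 3.6 = 41.561 km/h.

Initial speed ≈ 41.6 km/h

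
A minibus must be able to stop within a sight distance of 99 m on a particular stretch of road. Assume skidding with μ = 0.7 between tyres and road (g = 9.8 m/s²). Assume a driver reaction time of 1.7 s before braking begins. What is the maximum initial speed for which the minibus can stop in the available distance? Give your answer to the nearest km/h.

a = μg = 0.7 × 9.8 = 6.860 m/s².
Stopping distance: v·t_r + v²/(2a) = 99 with t_r = 1.7 s and a = 6.860 m/s².
So v² + 23.324 v − 1358.28 = 0.
Positive root: v = −a·t_r + √((a·t_r)² + 2a·d) = −11.662 + √(136.002 + 1358.28) = 26.9939 m/s.
26.9939 m/s × 3.6 = 97.178 km/h.

Maximum speed ≈ 97 km/h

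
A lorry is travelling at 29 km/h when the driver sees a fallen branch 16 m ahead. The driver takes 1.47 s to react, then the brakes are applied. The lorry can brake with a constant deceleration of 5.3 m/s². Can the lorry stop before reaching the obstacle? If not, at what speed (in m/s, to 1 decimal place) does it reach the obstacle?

No — it strikes the obstacle at 4.6 m/s

29 km/h ÷ 3.6 = 8.0556 m/s.
Reaction distance = 8.0556 × 1.47 = 11.842 m.
Braking distance needed to stop: v²/(2a) = 64.893 / 10.600 = 6.122 m, so total needed = 11.842 + 6.122 = 17.964 m > 16 m — it cannot stop.
Distance remaining when braking begins: 16 − 11.842 = 4.158 m.
v² = v₀² − 2a·d = 64.893 − 2 × 5.300 × 4.158 = 20.818 m²/s².
v = √20.818 = 4.563 m/s.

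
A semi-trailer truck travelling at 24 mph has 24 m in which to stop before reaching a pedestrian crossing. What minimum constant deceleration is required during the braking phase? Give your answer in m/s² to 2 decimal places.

Required deceleration ≈ 2.40 m/s²

24 mph × 0.44704 = 10.7290 m/s.
v² = 2a·d ⇒ a = v²/(2d) = 10.7290² / (2 × 24.000) = 115.111 / 48.000 = 2.3981 m/s².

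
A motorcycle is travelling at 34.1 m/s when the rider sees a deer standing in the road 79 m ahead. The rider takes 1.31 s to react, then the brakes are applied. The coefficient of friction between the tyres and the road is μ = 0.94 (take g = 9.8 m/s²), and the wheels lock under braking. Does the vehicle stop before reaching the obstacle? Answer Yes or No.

No

a = μg = 0.94 × 9.8 = 9.212 m/s².
Reaction distance = 34.1000 × 1.31 = 44.671 m.
Braking distance = v²/(2a) = 1162.810 / 18.424 = 63.114 m.
Total stopping distance = 44.671 + 63.114 = 107.785 m, vs 79 m available — it cannot stop in time and overshoots by 107.785 − 79 = 28.785 m.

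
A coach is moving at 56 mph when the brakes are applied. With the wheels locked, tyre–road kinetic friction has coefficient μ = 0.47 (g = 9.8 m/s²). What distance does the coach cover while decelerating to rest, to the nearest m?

Braking distance ≈ 68 m

56 mph × 0.44704 = 25.0342 m/s.
a = μg = 0.47 × 9.8 = 4.606 m/s².
Braking distance = v²/(2a) = 25.0342² / (2 × 4.606) = 626.711 / 9.212 = 68.032 m.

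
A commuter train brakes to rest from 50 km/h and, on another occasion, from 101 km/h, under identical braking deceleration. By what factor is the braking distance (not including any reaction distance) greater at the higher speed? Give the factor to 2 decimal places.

Braking distance d = v²/(2a), so with a fixed, d ∝ v².
Factor = (101/50)² = 2.0200² = 4.0804.

Factor ≈ 4.08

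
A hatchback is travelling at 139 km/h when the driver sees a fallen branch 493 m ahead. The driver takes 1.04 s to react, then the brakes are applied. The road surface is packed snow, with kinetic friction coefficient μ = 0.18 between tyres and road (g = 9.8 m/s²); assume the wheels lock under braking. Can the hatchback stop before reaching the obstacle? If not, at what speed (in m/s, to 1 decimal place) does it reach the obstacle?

139 km/h ÷ 3.6 = 38.6111 m/s.
a = μg = 0.18 × 9.8 = 1.764 m/s².
Reaction distance = 38.6111 × 1.04 = 40.156 m.
Braking distance = v²/(2a) = 1490.817 / 3.528 = 422.567 m.
Total stopping distance = 40.156 + 422.567 = 462.723 m, vs 493 m available — it stops with 493 − 462.723 = 30.277 m to spare.

Yes — it stops about 30.3 m short of the obstacle, so it never reaches it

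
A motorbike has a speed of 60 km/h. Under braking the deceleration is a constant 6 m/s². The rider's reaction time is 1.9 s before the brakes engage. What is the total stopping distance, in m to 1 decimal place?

Total stopping distance ≈ 54.8 m

60 km/h ÷ 3.6 = 16.6667 m/s.
Reaction distance = v·t_r = 16.6667 × 1.9 = 31.667 m.
Braking distance = v²/(2a) = 16.6667² / (2 × 6.000) = 277.779 / 12.000 = 23.148 m.
Total = 31.667 + 23.148 = 54.815 m.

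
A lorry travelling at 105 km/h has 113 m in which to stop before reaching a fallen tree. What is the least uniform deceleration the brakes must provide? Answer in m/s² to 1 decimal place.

Required deceleration ≈ 3.8 m/s²

105 km/h ÷ 3.6 = 29.1667 m/s.
v² = 2a·d ⇒ a = v²/(2d) = 29.1667² / (2 × 113.000) = 850.696 / 226.000 = 3.7641 m/s².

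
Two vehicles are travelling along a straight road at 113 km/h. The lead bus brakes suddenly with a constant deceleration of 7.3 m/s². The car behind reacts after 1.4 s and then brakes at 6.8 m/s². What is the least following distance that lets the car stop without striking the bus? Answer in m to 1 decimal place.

113 km/h ÷ 3.6 = 31.3889 m/s.
Leader travels v²/(2a_L) = 985.263 / 14.600 = 67.484 m before stopping.
Follower covers v·t_r = 31.3889 × 1.4 = 43.944 m while reacting, then v²/(2a_F) = 985.263 / 13.600 = 72.446 m while braking, for a total of 43.944 + 72.446 = 116.390 m.
Since a_F ≤ a_L and the follower starts braking later, the follower is never slower than the leader, so the closest approach is when both have stopped.
Minimum gap = 116.390 − 67.484 = 48.906 m.

Minimum gap ≈ 48.9 m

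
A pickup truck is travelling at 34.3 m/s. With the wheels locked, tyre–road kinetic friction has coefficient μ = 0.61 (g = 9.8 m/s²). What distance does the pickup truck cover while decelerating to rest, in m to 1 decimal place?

Braking distance ≈ 98.4 m

a = μg = 0.61 × 9.8 = 5.978 m/s².
Braking distance = v²/(2a) = 34.3000² / (2 × 5.978) = 1176.490 / 11.956 = 98.402 m.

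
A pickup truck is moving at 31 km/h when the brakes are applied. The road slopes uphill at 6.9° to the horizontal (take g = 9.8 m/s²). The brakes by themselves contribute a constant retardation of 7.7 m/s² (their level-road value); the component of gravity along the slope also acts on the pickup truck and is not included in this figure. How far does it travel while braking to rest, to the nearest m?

31 km/h ÷ 3.6 = 8.6111 m/s.
Gravity along the uphill slope adds to the braking deceleration: a_eff = 7.700 + 9.8·sin 6.9° = 7.700 + 1.177 = 8.877 m/s².
Braking distance = v²/(2a) = 8.6111² / (2 × 8.877) = 74.151 / 17.754 = 4.177 m.

Braking distance ≈ 4 m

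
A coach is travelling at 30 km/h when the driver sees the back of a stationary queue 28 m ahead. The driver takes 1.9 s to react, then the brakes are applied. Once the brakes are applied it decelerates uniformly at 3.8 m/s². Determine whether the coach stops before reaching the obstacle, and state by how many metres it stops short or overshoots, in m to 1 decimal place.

Yes — it stops 3.0 m short of the obstacle

30 km/h ÷ 3.6 = 8.3333 m/s.
Reaction distance = 8.3333 × 1.9 = 15.833 m.
Braking distance = v²/(2a) = 69.444 / 7.600 = 9.137 m.
Total stopping distance = 15.833 + 9.137 = 24.970 m, vs 28 m available — it stops with 28 − 24.970 = 3.030 m to spare.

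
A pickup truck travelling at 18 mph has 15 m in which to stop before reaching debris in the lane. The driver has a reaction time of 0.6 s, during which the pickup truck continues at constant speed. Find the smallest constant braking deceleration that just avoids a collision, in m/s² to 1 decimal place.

18 mph × 0.44704 = 8.0467 m/s.
Distance covered during reaction = 8.0467 × 0.6 = 4.828 m.
Distance available for braking: 15 − 4.828 = 10.172 m.
v² = 2a·d ⇒ a = v²/(2d) = 8.0467² / (2 × 10.172) = 64.749 / 20.344 = 3.1827 m/s².

Required deceleration ≈ 3.2 m/s²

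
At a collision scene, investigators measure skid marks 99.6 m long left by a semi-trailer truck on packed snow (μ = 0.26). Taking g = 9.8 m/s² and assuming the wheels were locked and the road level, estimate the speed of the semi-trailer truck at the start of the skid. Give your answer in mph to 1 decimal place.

Deceleration a = μg = 0.26 × 9.8 = 2.548 m/s².
v = √(2a·d) = √(2 × 2.548 × 99.6) = √507.562 = 22.5291 m/s.
= 22.5291 ÷ 0.44704 = 50.396 mph.

Initial speed ≈ 50.4 mph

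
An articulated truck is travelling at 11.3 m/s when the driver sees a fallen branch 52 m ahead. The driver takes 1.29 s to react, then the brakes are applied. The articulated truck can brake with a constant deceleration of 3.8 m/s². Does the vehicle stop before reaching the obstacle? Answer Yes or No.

Yes

Reaction distance = 11.3000 × 1.29 = 14.577 m.
Braking distance = v²/(2a) = 127.690 / 7.600 = 16.801 m.
Total stopping distance = 14.577 + 16.801 = 31.378 m, vs 52 m available — it stops with 52 − 31.378 = 20.622 m to spare.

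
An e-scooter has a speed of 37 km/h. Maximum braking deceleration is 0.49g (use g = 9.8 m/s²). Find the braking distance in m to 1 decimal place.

37 km/h ÷ 3.6 = 10.2778 m/s.
a = 0.49 × 9.8 = 4.802 m/s².
Braking distance = v²/(2a) = 10.2778² / (2 × 4.802) = 105.633 / 9.604 = 10.999 m.

Braking distance ≈ 11.0 m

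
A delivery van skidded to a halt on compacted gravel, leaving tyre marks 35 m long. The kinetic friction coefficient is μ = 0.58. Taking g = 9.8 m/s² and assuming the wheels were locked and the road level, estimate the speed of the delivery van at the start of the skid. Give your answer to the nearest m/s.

Deceleration a = μg = 0.58 × 9.8 = 5.684 m/s².
v = √(2a·d) = √(2 × 5.684 × 35) = √397.880 = 19.9469 m/s.

Initial speed ≈ 20 m/s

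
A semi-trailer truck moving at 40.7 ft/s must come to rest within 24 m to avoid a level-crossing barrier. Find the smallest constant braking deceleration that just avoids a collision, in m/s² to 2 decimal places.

40.7 ft/s × 0.3048 = 12.4054 m/s.
v² = 2a·d ⇒ a = v²/(2d) = 12.4054² / (2 × 24.000) = 153.894 / 48.000 = 3.2061 m/s².

Required deceleration ≈ 3.21 m/s²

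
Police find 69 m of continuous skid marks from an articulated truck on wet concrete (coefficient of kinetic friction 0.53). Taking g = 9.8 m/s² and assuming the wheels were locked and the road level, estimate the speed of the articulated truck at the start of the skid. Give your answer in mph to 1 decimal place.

Deceleration a = μg = 0.53 × 9.8 = 5.194 m/s².
v = √(2a·d) = √(2 × 5.194 × 69) = √716.772 = 26.7726 m/s.
= 26.7726 ÷ 0.44704 = 59.889 mph.

Initial speed ≈ 59.9 mph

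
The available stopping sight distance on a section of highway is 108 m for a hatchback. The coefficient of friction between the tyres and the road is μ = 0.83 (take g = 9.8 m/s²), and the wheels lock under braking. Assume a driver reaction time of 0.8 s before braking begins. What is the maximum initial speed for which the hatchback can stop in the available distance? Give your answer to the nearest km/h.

Maximum speed ≈ 129 km/h

a = μg = 0.83 × 9.8 = 8.134 m/s².
Stopping distance: v·t_r + v²/(2a) = 108 with t_r = 0.8 s and a = 8.134 m/s².
So v² + 13.014 v − 1756.94 = 0.
Positive root: v = −a·t_r + √((a·t_r)² + 2a·d) = −6.507 + √(42.341 + 1756.94) = 35.9109 m/s.
35.9109 m/s × 3.6 = 129.279 km/h.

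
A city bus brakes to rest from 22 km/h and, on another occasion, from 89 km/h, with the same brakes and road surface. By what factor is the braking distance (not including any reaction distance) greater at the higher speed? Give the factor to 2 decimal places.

Factor ≈ 16.37

Braking distance d = v²/(2a), so with a fixed, d ∝ v².
Factor = (89/22)² = 4.0455² = 16.3661.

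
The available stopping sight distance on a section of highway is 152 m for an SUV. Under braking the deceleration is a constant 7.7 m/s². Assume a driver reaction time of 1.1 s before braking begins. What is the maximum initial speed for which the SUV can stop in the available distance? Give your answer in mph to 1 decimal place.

Maximum speed ≈ 90.9 mph

Stopping distance: v·t_r + v²/(2a) = 152 with t_r = 1.1 s and a = 7.700 m/s².
So v² + 16.940 v − 2340.80 = 0.
Positive root: v = −a·t_r + √((a·t_r)² + 2a·d) = −8.470 + √(71.741 + 2340.80) = 40.6476 m/s.
40.6476 m/s ÷ 0.44704 = 90.926 mph.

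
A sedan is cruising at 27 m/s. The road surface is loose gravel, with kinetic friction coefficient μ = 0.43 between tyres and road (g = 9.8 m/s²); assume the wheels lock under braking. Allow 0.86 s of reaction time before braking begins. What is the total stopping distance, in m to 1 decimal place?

Total stopping distance ≈ 109.7 m

a = μg = 0.43 × 9.8 = 4.214 m/s².
Reaction distance = v·t_r = 27.0000 × 0.86 = 23.220 m.
Braking distance = v²/(2a) = 27.0000² / (2 × 4.214) = 729.000 / 8.428 = 86.497 m.
Total = 23.220 + 86.497 = 109.717 m.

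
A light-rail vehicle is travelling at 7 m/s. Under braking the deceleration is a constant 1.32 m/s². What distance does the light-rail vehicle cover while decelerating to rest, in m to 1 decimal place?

Braking distance = v²/(2a) = 7.0000² / (2 × 1.320) = 49.000 / 2.640 = 18.561 m.

Braking distance ≈ 18.6 m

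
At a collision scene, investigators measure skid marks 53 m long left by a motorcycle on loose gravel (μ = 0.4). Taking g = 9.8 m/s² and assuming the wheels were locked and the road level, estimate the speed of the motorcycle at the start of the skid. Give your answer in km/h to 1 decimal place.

Deceleration a = μg = 0.4 × 9.8 = 3.920 m/s².
v = √(2a·d) = √(2 × 3.920 × 53) = √415.520 = 20.3843 m/s.
= 20.3843 × 3.6 = 73.383 km/h.

Initial speed ≈ 73.4 km/h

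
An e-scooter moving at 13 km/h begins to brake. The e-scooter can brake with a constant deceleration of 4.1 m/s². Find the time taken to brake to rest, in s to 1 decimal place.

13 km/h ÷ 3.6 = 3.6111 m/s.
Braking time = v/a = 3.6111 / 4.100 = 0.881 s.

Braking time ≈ 0.9 s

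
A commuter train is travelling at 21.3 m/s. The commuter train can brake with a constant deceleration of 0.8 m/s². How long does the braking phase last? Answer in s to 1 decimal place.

Braking time = v/a = 21.3000 / 0.800 = 26.625 s.

Braking time ≈ 26.6 s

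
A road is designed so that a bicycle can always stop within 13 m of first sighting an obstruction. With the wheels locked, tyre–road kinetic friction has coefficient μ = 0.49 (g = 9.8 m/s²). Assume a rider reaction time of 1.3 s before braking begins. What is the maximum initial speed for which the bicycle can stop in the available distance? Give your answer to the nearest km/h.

Maximum speed ≈ 24 km/h

a = μg = 0.49 × 9.8 = 4.802 m/s².
Stopping distance: v·t_r + v²/(2a) = 13 with t_r = 1.3 s and a = 4.802 m/s².
So v² + 12.485 v − 124.85 = 0.
Positive root: v = −a·t_r + √((a·t_r)² + 2a·d) = −6.243 + √(38.975 + 124.85) = 6.5564 m/s.
6.5564 m/s × 3.6 = 23.603 km/h.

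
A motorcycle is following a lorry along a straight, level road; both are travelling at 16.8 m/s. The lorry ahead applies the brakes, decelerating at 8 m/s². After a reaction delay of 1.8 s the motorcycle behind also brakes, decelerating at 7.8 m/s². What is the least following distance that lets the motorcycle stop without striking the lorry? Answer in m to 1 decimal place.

Minimum gap ≈ 30.7 m

Leader travels v²/(2a_L) = 282.240 / 16.000 = 17.640 m before stopping.
Follower covers v·t_r = 16.8000 × 1.8 = 30.240 m while reacting, then v²/(2a_F) = 282.240 / 15.600 = 18.092 m while braking, for a total of 30.240 + 18.092 = 48.332 m.
Since a_F ≤ a_L and the follower starts braking later, the follower is never slower than the leader, so the closest approach is when both have stopped.
Minimum gap = 48.332 − 17.640 = 30.692 m.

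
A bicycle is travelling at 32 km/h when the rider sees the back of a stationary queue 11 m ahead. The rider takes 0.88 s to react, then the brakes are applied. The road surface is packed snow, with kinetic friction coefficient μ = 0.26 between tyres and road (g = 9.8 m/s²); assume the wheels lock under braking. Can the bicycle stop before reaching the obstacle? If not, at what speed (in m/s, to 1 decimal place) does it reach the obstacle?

No — it strikes the obstacle at 7.9 m/s

32 km/h ÷ 3.6 = 8.8889 m/s.
a = μg = 0.26 × 9.8 = 2.548 m/s².
Reaction distance = 8.8889 × 0.88 = 7.822 m.
Braking distance needed to stop: v²/(2a) = 79.013 / 5.096 = 15.505 m, so total needed = 7.822 + 15.505 = 23.327 m > 11 m — it cannot stop.
Distance remaining when braking begins: 11 − 7.822 = 3.178 m.
v² = v₀² − 2a·d = 79.013 − 2 × 2.548 × 3.178 = 62.818 m²/s².
v = √62.818 = 7.926 m/s.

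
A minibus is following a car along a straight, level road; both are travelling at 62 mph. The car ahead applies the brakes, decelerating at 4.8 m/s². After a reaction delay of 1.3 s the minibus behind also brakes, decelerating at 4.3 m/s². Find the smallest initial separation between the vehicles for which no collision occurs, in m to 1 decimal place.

62 mph × 0.44704 = 27.7165 m/s.
Leader travels v²/(2a_L) = 768.204 / 9.600 = 80.021 m before stopping.
Follower covers v·t_r = 27.7165 × 1.3 = 36.031 m while reacting, then v²/(2a_F) = 768.204 / 8.600 = 89.326 m while braking, for a total of 36.031 + 89.326 = 125.357 m.
Since a_F ≤ a_L and the follower starts braking later, the follower is never slower than the leader, so the closest approach is when both have stopped.
Minimum gap = 125.357 − 80.021 = 45.336 m.

Minimum gap ≈ 45.3 m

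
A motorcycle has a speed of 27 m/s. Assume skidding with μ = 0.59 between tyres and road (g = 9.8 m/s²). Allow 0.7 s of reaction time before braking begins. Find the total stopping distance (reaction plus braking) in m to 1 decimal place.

a = μg = 0.59 × 9.8 = 5.782 m/s².
Reaction distance = v·t_r = 27.0000 × 0.7 = 18.900 m.
Braking distance = v²/(2a) = 27.0000² / (2 × 5.782) = 729.000 / 11.564 = 63.040 m.
Total = 18.900 + 63.040 = 81.940 m.

Total stopping distance ≈ 81.9 m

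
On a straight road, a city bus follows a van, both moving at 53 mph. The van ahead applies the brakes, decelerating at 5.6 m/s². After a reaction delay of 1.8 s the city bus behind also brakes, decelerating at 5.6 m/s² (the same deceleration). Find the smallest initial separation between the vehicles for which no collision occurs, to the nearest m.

53 mph × 0.44704 = 23.6931 m/s.
Leader travels v²/(2a_L) = 561.363 / 11.200 = 50.122 m before stopping.
Follower covers v·t_r = 23.6931 × 1.8 = 42.648 m while reacting, then v²/(2a_F) = 561.363 / 11.200 = 50.122 m while braking, for a total of 42.648 + 50.122 = 92.770 m.
Since a_F ≤ a_L and the follower starts braking later, the follower is never slower than the leader, so the closest approach is when both have stopped.
Minimum gap = 92.770 − 50.122 = 42.648 m.

Minimum gap ≈ 43 m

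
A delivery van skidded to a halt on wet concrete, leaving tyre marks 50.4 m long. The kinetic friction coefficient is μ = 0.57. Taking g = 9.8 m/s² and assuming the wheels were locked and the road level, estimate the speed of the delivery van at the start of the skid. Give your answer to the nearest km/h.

Initial speed ≈ 85 km/h

Deceleration a = μg = 0.57 × 9.8 = 5.586 m/s².
v = √(2a·d) = √(2 × 5.586 × 50.4) = √563.069 = 23.7291 m/s.
= 23.7291 × 3.6 = 85.425 km/h.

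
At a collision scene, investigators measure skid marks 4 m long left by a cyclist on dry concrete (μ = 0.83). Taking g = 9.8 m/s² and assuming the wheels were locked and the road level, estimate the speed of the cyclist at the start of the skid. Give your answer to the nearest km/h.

Deceleration a = μg = 0.83 × 9.8 = 8.134 m/s².
v = √(2a·d) = √(2 × 8.134 × 4) = √65.072 = 8.0667 m/s.
= 8.0667 × 3.6 = 29.040 km/h.

Initial speed ≈ 29 km/h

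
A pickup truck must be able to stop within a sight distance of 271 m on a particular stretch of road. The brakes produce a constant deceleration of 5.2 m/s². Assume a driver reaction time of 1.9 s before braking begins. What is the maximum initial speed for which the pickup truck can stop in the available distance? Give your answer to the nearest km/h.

Maximum speed ≈ 159 km/h

Stopping distance: v·t_r + v²/(2a) = 271 with t_r = 1.9 s and a = 5.200 m/s².
So v² + 19.760 v − 2818.40 = 0.
Positive root: v = −a·t_r + √((a·t_r)² + 2a·d) = −9.880 + √(97.614 + 2818.40) = 44.1201 m/s.
44.1201 m/s × 3.6 = 158.832 km/h.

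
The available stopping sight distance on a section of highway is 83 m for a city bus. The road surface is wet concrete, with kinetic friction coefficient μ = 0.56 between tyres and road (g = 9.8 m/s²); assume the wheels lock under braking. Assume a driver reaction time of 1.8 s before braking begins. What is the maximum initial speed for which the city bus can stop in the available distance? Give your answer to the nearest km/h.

a = μg = 0.56 × 9.8 = 5.488 m/s².
Stopping distance: v·t_r + v²/(2a) = 83 with t_r = 1.8 s and a = 5.488 m/s².
So v² + 19.757 v − 911.01 = 0.
Positive root: v = −a·t_r + √((a·t_r)² + 2a·d) = −9.878 + √(97.575 + 911.01) = 21.8802 m/s.
21.8802 m/s × 3.6 = 78.769 km/h.

Maximum speed ≈ 79 km/h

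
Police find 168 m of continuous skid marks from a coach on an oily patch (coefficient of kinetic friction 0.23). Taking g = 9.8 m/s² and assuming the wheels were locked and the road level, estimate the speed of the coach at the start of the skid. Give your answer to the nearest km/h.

Initial speed ≈ 99 km/h

Deceleration a = μg = 0.23 × 9.8 = 2.254 m/s².
v = √(2a·d) = √(2 × 2.254 × 168) = √757.344 = 27.5199 m/s.
= 27.5199 × 3.6 = 99.072 km/h.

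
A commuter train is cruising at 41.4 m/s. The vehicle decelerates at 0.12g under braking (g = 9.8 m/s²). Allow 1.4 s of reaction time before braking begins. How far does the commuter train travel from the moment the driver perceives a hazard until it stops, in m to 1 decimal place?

a = 0.12 × 9.8 = 1.176 m/s².
Reaction distance = v·t_r = 41.4000 × 1.4 = 57.960 m.
Braking distance = v²/(2a) = 41.4000² / (2 × 1.176) = 1713.960 / 2.352 = 728.724 m.
Total = 57.960 + 728.724 = 786.684 m.

Total stopping distance ≈ 786.7 m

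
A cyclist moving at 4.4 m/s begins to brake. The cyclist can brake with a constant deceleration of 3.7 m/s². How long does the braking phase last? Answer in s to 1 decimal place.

Braking time = v/a = 4.4000 / 3.700 = 1.189 s.

Braking time ≈ 1.2 s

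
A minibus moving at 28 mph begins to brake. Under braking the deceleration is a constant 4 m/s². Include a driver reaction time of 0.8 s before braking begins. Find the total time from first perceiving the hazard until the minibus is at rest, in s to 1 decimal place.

Total time ≈ 3.9 s

28 mph × 0.44704 = 12.5171 m/s.
Braking time = v/a = 12.5171 / 4.000 = 3.129 s.
Total = 0.8 + 3.129 = 3.929 s.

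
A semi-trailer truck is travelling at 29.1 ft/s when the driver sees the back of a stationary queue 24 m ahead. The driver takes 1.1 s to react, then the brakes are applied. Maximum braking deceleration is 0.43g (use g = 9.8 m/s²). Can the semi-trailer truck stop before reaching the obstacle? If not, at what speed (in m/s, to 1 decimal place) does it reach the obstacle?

29.1 ft/s × 0.3048 = 8.8697 m/s.
a = 0.43 × 9.8 = 4.214 m/s².
Reaction distance = 8.8697 × 1.1 = 9.757 m.
Braking distance = v²/(2a) = 78.672 / 8.428 = 9.335 m.
Total stopping distance = 9.757 + 9.335 = 19.092 m, vs 24 m available — it stops with 24 − 19.092 = 4.908 m to spare.

Yes — it stops about 4.9 m short of the obstacle, so it never reaches it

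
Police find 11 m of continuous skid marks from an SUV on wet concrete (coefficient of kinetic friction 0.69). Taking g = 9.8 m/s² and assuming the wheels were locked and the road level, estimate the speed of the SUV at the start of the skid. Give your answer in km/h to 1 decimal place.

Deceleration a = μg = 0.69 × 9.8 = 6.762 m/s².
v = √(2a·d) = √(2 × 6.762 × 11) = √148.764 = 12.1969 m/s.
= 12.1969 × 3.6 = 43.909 km/h.

Initial speed ≈ 43.9 km/h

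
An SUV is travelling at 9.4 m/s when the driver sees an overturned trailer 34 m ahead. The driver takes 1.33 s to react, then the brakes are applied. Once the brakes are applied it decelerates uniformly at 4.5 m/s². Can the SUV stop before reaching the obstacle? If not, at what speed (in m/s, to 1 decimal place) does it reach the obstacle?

Reaction distance = 9.4000 × 1.33 = 12.502 m.
Braking distance = v²/(2a) = 88.360 / 9.000 = 9.818 m.
Total stopping distance = 12.502 + 9.818 = 22.320 m, vs 34 m available — it stops with 34 − 22.320 = 11.680 m to spare.

Yes — it stops about 11.7 m short of the obstacle, so it never reaches it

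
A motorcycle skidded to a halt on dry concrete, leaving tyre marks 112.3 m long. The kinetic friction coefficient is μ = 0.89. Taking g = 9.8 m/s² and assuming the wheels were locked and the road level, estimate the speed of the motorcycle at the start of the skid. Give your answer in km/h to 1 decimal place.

Deceleration a = μg = 0.89 × 9.8 = 8.722 m/s².
v = √(2a·d) = √(2 × 8.722 × 112.3) = √1958.961 = 44.2602 m/s.
= 44.2602 × 3.6 = 159.337 km/h.

Initial speed ≈ 159.3 km/h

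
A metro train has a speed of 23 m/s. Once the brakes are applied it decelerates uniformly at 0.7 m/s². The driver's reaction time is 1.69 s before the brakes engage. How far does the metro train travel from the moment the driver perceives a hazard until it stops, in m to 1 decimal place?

Reaction distance = v·t_r = 23.0000 × 1.69 = 38.870 m.
Braking distance = v²/(2a) = 23.0000² / (2 × 0.700) = 529.000 / 1.400 = 377.857 m.
Total = 38.870 + 377.857 = 416.727 m.

Total stopping distance ≈ 416.7 m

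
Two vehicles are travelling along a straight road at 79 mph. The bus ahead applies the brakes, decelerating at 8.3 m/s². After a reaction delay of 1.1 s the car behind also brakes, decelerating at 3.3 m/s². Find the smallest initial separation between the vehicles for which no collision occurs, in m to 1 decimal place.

79 mph × 0.44704 = 35.3162 m/s.
Leader travels v²/(2a_L) = 1247.234 / 16.600 = 75.135 m before stopping.
Follower covers v·t_r = 35.3162 × 1.1 = 38.848 m while reacting, then v²/(2a_F) = 1247.234 / 6.600 = 188.975 m while braking, for a total of 38.848 + 188.975 = 227.823 m.
Since a_F ≤ a_L and the follower starts braking later, the follower is never slower than the leader, so the closest approach is when both have stopped.
Minimum gap = 227.823 − 75.135 = 152.688 m.

Minimum gap ≈ 152.7 m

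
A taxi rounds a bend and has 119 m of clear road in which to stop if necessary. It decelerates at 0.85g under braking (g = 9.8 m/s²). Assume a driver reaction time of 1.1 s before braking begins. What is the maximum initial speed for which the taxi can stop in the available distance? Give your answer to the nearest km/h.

a = 0.85 × 9.8 = 8.330 m/s².
Stopping distance: v·t_r + v²/(2a) = 119 with t_r = 1.1 s and a = 8.330 m/s².
So v² + 18.326 v − 1982.54 = 0.
Positive root: v = −a·t_r + √((a·t_r)² + 2a·d) = −9.163 + √(83.961 + 1982.54) = 36.2958 m/s.
36.2958 m/s × 3.6 = 130.665 km/h.

Maximum speed ≈ 131 km/h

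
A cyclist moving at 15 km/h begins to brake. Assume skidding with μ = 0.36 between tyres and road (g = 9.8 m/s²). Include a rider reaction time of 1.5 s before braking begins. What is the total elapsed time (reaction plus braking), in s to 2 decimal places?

Total time ≈ 2.68 s

15 km/h ÷ 3.6 = 4.1667 m/s.
a = μg = 0.36 × 9.8 = 3.528 m/s².
Braking time = v/a = 4.1667 / 3.528 = 1.181 s.
Total = 1.5 + 1.181 = 2.681 s.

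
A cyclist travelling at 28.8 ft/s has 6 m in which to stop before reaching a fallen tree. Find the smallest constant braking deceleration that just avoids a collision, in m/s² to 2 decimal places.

Required deceleration ≈ 6.42 m/s²

28.8 ft/s × 0.3048 = 8.7782 m/s.
v² = 2a·d ⇒ a = v²/(2d) = 8.7782² / (2 × 6.000) = 77.057 / 12.000 = 6.4214 m/s².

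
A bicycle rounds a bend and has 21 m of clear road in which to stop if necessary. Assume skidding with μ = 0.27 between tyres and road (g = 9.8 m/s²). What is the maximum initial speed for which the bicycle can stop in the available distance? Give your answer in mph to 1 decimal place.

Maximum speed ≈ 23.6 mph

a = μg = 0.27 × 9.8 = 2.646 m/s².
v²/(2a) = d ⇒ v = √(2 × 2.646 × 21) = √111.13 = 10.5418 m/s.
10.5418 m/s ÷ 0.44704 = 23.581 mph.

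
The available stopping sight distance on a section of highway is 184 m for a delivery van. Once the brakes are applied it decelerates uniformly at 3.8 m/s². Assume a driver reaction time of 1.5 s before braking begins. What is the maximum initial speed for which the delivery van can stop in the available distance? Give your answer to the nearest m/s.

Stopping distance: v·t_r + v²/(2a) = 184 with t_r = 1.5 s and a = 3.800 m/s².
So v² + 11.400 v − 1398.40 = 0.
Positive root: v = −a·t_r + √((a·t_r)² + 2a·d) = −5.700 + √(32.490 + 1398.40) = 32.1271 m/s.

Maximum speed ≈ 32 m/s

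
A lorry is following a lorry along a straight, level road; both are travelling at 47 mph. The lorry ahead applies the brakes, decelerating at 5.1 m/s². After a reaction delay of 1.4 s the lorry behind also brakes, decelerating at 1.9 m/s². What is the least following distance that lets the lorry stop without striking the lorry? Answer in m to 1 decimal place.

47 mph × 0.44704 = 21.0109 m/s.
Leader travels v²/(2a_L) = 441.458 / 10.200 = 43.280 m before stopping.
Follower covers v·t_r = 21.0109 × 1.4 = 29.415 m while reacting, then v²/(2a_F) = 441.458 / 3.800 = 116.173 m while braking, for a total of 29.415 + 116.173 = 145.588 m.
Since a_F ≤ a_L and the follower starts braking later, the follower is never slower than the leader, so the closest approach is when both have stopped.
Minimum gap = 145.588 − 43.280 = 102.308 m.

Minimum gap ≈ 102.3 m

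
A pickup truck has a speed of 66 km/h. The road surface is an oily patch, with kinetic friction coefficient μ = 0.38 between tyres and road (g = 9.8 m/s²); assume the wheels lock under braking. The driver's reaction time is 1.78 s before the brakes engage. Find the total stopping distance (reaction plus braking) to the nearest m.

Total stopping distance ≈ 78 m

66 km/h ÷ 3.6 = 18.3333 m/s.
a = μg = 0.38 × 9.8 = 3.724 m/s².
Reaction distance = v·t_r = 18.3333 × 1.78 = 32.633 m.
Braking distance = v²/(2a) = 18.3333² / (2 × 3.724) = 336.110 / 7.448 = 45.128 m.
Total = 32.633 + 45.128 = 77.761 m.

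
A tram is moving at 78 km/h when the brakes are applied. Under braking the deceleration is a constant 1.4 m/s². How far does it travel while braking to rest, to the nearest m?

78 km/h ÷ 3.6 = 21.6667 m/s.
Braking distance = v²/(2a) = 21.6667² / (2 × 1.400) = 469.446 / 2.800 = 167.659 m.

Braking distance ≈ 168 m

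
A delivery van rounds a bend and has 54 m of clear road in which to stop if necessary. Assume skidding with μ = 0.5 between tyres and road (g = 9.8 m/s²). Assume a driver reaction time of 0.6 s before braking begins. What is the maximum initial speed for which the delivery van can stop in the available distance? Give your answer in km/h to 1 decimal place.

a = μg = 0.5 × 9.8 = 4.900 m/s².
Stopping distance: v·t_r + v²/(2a) = 54 with t_r = 0.6 s and a = 4.900 m/s².
So v² + 5.880 v − 529.20 = 0.
Positive root: v = −a·t_r + √((a·t_r)² + 2a·d) = −2.940 + √(8.644 + 529.20) = 20.2515 m/s.
20.2515 m/s × 3.6 = 72.905 km/h.

Maximum speed ≈ 72.9 km/h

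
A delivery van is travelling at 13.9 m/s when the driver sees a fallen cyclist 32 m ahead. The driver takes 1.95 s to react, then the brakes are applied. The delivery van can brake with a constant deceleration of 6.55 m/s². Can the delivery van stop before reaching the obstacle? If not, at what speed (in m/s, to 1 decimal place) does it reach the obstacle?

No — it strikes the obstacle at 11.4 m/s

Reaction distance = 13.9000 × 1.95 = 27.105 m.
Braking distance needed to stop: v²/(2a) = 193.210 / 13.100 = 14.749 m, so total needed = 27.105 + 14.749 = 41.854 m > 32 m — it cannot stop.
Distance remaining when braking begins: 32 − 27.105 = 4.895 m.
v² = v₀² − 2a·d = 193.210 − 2 × 6.550 × 4.895 = 129.086 m²/s².
v = √129.086 = 11.362 m/s.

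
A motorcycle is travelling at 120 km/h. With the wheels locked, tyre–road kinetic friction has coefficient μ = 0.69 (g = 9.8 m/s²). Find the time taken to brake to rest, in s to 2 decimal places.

Braking time ≈ 4.93 s

120 km/h ÷ 3.6 = 33.3333 m/s.
a = μg = 0.69 × 9.8 = 6.762 m/s².
Braking time = v/a = 33.3333 / 6.762 = 4.930 s.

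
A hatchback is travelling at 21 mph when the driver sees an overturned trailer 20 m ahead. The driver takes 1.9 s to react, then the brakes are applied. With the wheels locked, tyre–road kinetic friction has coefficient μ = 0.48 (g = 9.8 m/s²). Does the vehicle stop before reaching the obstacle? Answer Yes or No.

21 mph × 0.44704 = 9.3878 m/s.
a = μg = 0.48 × 9.8 = 4.704 m/s².
Reaction distance = 9.3878 × 1.9 = 17.837 m.
Braking distance = v²/(2a) = 88.131 / 9.408 = 9.368 m.
Total stopping distance = 17.837 + 9.368 = 27.205 m, vs 20 m available — it cannot stop in time and overshoots by 27.205 − 20 = 7.205 m.

No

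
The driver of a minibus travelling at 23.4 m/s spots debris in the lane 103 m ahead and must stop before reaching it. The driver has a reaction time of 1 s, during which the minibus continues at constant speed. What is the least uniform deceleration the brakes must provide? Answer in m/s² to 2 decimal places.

Distance covered during reaction = 23.4000 × 1 = 23.400 m.
Distance available for braking: 103 − 23.400 = 79.600 m.
v² = 2a·d ⇒ a = v²/(2d) = 23.4000² / (2 × 79.600) = 547.560 / 159.200 = 3.4394 m/s².

Required deceleration ≈ 3.44 m/s²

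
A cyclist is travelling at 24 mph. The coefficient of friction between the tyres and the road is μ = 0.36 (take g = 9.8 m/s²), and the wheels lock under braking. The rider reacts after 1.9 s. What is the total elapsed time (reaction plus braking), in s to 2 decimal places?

24 mph × 0.44704 = 10.7290 m/s.
a = μg = 0.36 × 9.8 = 3.528 m/s².
Braking time = v/a = 10.7290 / 3.528 = 3.041 s.
Total = 1.9 + 3.041 = 4.941 s.

Total time ≈ 4.94 s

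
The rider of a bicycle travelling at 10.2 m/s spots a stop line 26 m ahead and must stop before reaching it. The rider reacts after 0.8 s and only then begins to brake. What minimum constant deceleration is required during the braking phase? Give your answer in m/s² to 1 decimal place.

Distance covered during reaction = 10.2000 × 0.8 = 8.160 m.
Distance available for braking: 26 − 8.160 = 17.840 m.
v² = 2a·d ⇒ a = v²/(2d) = 10.2000² / (2 × 17.840) = 104.040 / 35.680 = 2.9159 m/s².

Required deceleration ≈ 2.9 m/s²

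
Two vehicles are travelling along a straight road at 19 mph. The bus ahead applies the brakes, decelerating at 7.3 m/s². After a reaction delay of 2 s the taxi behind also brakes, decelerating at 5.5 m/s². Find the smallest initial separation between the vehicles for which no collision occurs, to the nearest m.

Minimum gap ≈ 19 m

19 mph × 0.44704 = 8.4938 m/s.
Leader travels v²/(2a_L) = 72.145 / 14.600 = 4.941 m before stopping.
Follower covers v·t_r = 8.4938 × 2 = 16.988 m while reacting, then v²/(2a_F) = 72.145 / 11.000 = 6.559 m while braking, for a total of 16.988 + 6.559 = 23.547 m.
Since a_F ≤ a_L and the follower starts braking later, the follower is never slower than the leader, so the closest approach is when both have stopped.
Minimum gap = 23.547 − 4.941 = 18.606 m.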